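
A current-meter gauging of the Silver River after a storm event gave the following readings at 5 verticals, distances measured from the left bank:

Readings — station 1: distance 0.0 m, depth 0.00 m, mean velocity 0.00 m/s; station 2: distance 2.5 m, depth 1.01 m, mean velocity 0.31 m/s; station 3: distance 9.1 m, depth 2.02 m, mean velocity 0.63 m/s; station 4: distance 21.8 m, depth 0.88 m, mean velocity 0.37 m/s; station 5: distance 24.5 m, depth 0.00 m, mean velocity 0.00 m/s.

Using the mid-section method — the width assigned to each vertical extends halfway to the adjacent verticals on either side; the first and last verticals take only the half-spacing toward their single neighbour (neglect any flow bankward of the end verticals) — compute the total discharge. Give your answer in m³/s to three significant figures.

w_2 = (9.1 − 0.0)/2 = 4.55 m; q_2 = 0.31 × 1.01 × 4.55 = 1.425 m³/s
w_3 = (21.8 − 2.5)/2 = 9.65 m; q_3 = 0.63 × 2.02 × 9.65 = 12.28 m³/s
w_4 = (24.5 − 9.1)/2 = 7.7 m; q_4 = 0.37 × 0.88 × 7.7 = 2.507 m³/s
Stations 1, 5 contribute zero (depth or velocity is 0).
Q = Σ qᵢ = 16.21 m³/s

16.2 m³/s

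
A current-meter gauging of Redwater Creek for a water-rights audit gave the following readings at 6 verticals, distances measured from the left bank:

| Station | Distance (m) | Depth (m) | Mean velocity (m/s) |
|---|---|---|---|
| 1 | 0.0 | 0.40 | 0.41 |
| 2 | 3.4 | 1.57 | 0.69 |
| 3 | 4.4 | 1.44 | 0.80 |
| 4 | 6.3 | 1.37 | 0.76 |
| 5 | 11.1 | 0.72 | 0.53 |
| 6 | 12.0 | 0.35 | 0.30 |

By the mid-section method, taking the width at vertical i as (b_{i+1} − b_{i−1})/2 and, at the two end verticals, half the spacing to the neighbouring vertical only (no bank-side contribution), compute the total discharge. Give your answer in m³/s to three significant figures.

8.96 m³/s

w_1 = (3.4 − 0.0)/2 = 1.7 m; q_1 = 0.41 × 0.40 × 1.7 = 0.2788 m³/s
w_2 = (4.4 − 0.0)/2 = 2.2 m; q_2 = 0.69 × 1.57 × 2.2 = 2.383 m³/s
w_3 = (6.3 − 3.4)/2 = 1.45 m; q_3 = 0.80 × 1.44 × 1.45 = 1.670 m³/s
w_4 = (11.1 − 4.4)/2 = 3.35 m; q_4 = 0.76 × 1.37 × 3.35 = 3.488 m³/s
w_5 = (12.0 − 6.3)/2 = 2.85 m; q_5 = 0.53 × 0.72 × 2.85 = 1.088 m³/s
w_6 = (12.0 − 11.1)/2 = 0.45 m; q_6 = 0.30 × 0.35 × 0.45 = 0.04725 m³/s
Q = Σ qᵢ = 8.955 m³/s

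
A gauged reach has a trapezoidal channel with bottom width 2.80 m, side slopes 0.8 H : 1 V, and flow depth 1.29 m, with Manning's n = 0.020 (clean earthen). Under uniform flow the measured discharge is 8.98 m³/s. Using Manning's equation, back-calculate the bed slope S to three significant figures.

0.00175

A = (b + z·y)·y = (2.80 + 0.8×1.29)×1.29 = 4.943 m²
P = b + 2y√(1+z²) = 2.80 + 2×1.29×√(1+0.8²) = 6.104 m
R = A/P = 4.943/6.104 = 0.8098 m
S = (Q·n / (1·A·R^(2/3)))² = (8.98×0.020 / (1×4.943×0.8688))² = 0.001749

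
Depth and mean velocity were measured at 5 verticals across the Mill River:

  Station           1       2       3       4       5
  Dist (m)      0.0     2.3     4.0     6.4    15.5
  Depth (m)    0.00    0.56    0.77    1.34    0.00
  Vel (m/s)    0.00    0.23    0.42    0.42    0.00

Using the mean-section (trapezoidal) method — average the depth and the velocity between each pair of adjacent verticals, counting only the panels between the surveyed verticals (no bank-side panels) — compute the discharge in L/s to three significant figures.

2790 L/s

Panel 1-2: Δb = 2.3 m, d̄ = (0.00+0.56)/2 = 0.28, v̄ = (0.00+0.23)/2 = 0.115 → q = 2.3×0.28×0.115 = 0.07406 m³/s
Panel 2-3: Δb = 1.7 m, d̄ = (0.56+0.77)/2 = 0.665, v̄ = (0.23+0.42)/2 = 0.325 → q = 1.7×0.665×0.325 = 0.3674 m³/s
Panel 3-4: Δb = 2.4 m, d̄ = (0.77+1.34)/2 = 1.055, v̄ = (0.42+0.42)/2 = 0.42 → q = 2.4×1.055×0.42 = 1.063 m³/s
Panel 4-5: Δb = 9.1 m, d̄ = (1.34+0.00)/2 = 0.67, v̄ = (0.42+0.00)/2 = 0.21 → q = 9.1×0.67×0.21 = 1.280 m³/s
Q = Σ q = 2.785 m³/s
= 2.785 × 1000 = 2785 L/s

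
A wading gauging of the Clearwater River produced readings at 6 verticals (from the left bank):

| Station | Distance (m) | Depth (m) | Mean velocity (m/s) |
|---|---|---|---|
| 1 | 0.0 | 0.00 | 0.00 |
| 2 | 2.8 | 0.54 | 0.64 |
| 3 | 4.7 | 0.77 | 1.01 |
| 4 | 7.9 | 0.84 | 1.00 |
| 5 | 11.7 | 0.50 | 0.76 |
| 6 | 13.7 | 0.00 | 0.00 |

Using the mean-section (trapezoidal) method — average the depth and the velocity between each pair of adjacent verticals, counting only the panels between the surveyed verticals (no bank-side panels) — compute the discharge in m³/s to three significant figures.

6.29 m³/s

Panel 1-2: Δb = 2.8 m, d̄ = (0.00+0.54)/2 = 0.27, v̄ = (0.00+0.64)/2 = 0.32 → q = 2.8×0.27×0.32 = 0.2419 m³/s
Panel 2-3: Δb = 1.9 m, d̄ = (0.54+0.77)/2 = 0.655, v̄ = (0.64+1.01)/2 = 0.825 → q = 1.9×0.655×0.825 = 1.027 m³/s
Panel 3-4: Δb = 3.2 m, d̄ = (0.77+0.84)/2 = 0.805, v̄ = (1.01+1.00)/2 = 1.005 → q = 3.2×0.805×1.005 = 2.589 m³/s
Panel 4-5: Δb = 3.8 m, d̄ = (0.84+0.50)/2 = 0.67, v̄ = (1.00+0.76)/2 = 0.88 → q = 3.8×0.67×0.88 = 2.240 m³/s
Panel 5-6: Δb = 2 m, d̄ = (0.50+0.00)/2 = 0.25, v̄ = (0.76+0.00)/2 = 0.38 → q = 2×0.25×0.38 = 0.1900 m³/s
Q = Σ q = 6.288 m³/s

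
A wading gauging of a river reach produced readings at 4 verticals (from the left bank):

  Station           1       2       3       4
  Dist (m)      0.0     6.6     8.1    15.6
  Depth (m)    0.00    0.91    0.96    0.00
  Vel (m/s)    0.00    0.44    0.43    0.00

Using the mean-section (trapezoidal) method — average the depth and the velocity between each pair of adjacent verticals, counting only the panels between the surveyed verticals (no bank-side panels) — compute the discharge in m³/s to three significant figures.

2.04 m³/s

Panel 1-2: Δb = 6.6 m, d̄ = (0.00+0.91)/2 = 0.455, v̄ = (0.00+0.44)/2 = 0.22 → q = 6.6×0.455×0.22 = 0.6607 m³/s
Panel 2-3: Δb = 1.5 m, d̄ = (0.91+0.96)/2 = 0.935, v̄ = (0.44+0.43)/2 = 0.435 → q = 1.5×0.935×0.435 = 0.6101 m³/s
Panel 3-4: Δb = 7.5 m, d̄ = (0.96+0.00)/2 = 0.48, v̄ = (0.43+0.00)/2 = 0.215 → q = 7.5×0.48×0.215 = 0.7740 m³/s
Q = Σ q = 2.045 m³/s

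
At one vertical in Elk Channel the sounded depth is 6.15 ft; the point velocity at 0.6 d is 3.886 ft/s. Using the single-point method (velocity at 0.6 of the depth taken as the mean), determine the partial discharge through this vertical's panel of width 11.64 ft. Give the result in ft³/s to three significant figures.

v̄ = v₀.₆ = 3.886 ft/s
q = v̄ × d × w = 3.886 × 6.15 × 11.64 = 278.2 ft³/s

278 ft³/s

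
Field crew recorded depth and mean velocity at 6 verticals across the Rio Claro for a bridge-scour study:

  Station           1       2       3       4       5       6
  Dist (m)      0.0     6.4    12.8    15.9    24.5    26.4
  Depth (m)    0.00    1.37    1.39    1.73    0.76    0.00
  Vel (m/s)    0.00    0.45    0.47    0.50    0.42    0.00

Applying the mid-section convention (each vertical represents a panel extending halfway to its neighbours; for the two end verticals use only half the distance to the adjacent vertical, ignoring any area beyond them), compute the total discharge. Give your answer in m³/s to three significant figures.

w_2 = (12.8 − 0.0)/2 = 6.4 m; q_2 = 0.45 × 1.37 × 6.4 = 3.946 m³/s
w_3 = (15.9 − 6.4)/2 = 4.75 m; q_3 = 0.47 × 1.39 × 4.75 = 3.103 m³/s
w_4 = (24.5 − 12.8)/2 = 5.85 m; q_4 = 0.50 × 1.73 × 5.85 = 5.060 m³/s
w_5 = (26.4 − 15.9)/2 = 5.25 m; q_5 = 0.42 × 0.76 × 5.25 = 1.676 m³/s
Stations 1, 6 contribute zero (depth or velocity is 0).
Q = Σ qᵢ = 13.78 m³/s

13.8 m³/s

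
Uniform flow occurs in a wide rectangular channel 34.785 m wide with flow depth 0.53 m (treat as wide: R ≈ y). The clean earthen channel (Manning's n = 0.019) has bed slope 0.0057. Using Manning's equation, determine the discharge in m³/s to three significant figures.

A = b·y = 34.785 × 0.53 = 18.44 m²
Wide channel: R ≈ y = 0.53 m
Q = (1/n)·A·R^(2/3)·S^(1/2) = (1/0.019) × 18.44 × 0.5300^(2/3) × 0.0057^(1/2) = 47.98 m³/s

48.0 m³/s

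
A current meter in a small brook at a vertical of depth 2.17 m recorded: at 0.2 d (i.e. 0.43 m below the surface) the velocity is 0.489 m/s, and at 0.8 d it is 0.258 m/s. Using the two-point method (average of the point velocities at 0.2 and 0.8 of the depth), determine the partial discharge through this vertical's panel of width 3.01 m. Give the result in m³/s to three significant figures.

2.44 m³/s

v̄ = (0.489 + 0.258) / 2 = 0.3735 m/s
q = v̄ × d × w = 0.3735 × 2.17 × 3.01 = 2.440 m³/s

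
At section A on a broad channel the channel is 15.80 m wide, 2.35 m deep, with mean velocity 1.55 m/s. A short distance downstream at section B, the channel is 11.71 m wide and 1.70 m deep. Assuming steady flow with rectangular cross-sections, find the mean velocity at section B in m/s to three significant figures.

Q = A₁V₁ = (15.80×2.35) × 1.55 = 57.55 m³/s
A₂ = 11.71 × 1.70 = 19.91 m²
V₂ = Q/A₂ = 57.55/19.91 = 2.891 m/s

2.89 m/s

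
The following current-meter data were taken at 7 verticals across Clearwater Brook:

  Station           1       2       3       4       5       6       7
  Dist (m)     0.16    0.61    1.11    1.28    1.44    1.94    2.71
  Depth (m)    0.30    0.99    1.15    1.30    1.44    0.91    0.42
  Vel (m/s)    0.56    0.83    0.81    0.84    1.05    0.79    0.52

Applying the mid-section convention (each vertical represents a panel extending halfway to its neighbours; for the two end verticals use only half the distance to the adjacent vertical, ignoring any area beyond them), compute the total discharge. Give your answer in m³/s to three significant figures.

1.96 m³/s

w_1 = (0.61 − 0.16)/2 = 0.225 m; q_1 = 0.56 × 0.30 × 0.225 = 0.03780 m³/s
w_2 = (1.11 − 0.16)/2 = 0.475 m; q_2 = 0.83 × 0.99 × 0.475 = 0.3903 m³/s
w_3 = (1.28 − 0.61)/2 = 0.335 m; q_3 = 0.81 × 1.15 × 0.335 = 0.3121 m³/s
w_4 = (1.44 − 1.11)/2 = 0.165 m; q_4 = 0.84 × 1.30 × 0.165 = 0.1802 m³/s
w_5 = (1.94 − 1.28)/2 = 0.33 m; q_5 = 1.05 × 1.44 × 0.33 = 0.4990 m³/s
w_6 = (2.71 − 1.44)/2 = 0.635 m; q_6 = 0.79 × 0.91 × 0.635 = 0.4565 m³/s
w_7 = (2.71 − 1.94)/2 = 0.385 m; q_7 = 0.52 × 0.42 × 0.385 = 0.08408 m³/s
Q = Σ qᵢ = 1.960 m³/s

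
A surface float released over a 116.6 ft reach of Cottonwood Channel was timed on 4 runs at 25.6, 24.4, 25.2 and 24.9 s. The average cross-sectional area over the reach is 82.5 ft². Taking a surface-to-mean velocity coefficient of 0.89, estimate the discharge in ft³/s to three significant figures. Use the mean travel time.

t̄ = (25.6 + 24.4 + 25.2 + 24.9) / 4 = 25.025 s
v_surface = L / t̄ = 116.6 / 25.025 = 4.659 ft/s
v_mean = 0.89 × 4.659 = 4.147 ft/s
Q = A × v_mean = 82.5 × 4.147 = 342.1 ft³/s

342 ft³/s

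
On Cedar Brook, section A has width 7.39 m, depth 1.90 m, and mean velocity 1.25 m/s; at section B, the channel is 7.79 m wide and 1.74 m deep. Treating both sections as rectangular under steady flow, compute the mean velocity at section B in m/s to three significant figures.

Q = A₁V₁ = (7.39×1.90) × 1.25 = 17.55 m³/s
A₂ = 7.79 × 1.74 = 13.55 m²
V₂ = Q/A₂ = 17.55/13.55 = 1.295 m/s

1.29 m/s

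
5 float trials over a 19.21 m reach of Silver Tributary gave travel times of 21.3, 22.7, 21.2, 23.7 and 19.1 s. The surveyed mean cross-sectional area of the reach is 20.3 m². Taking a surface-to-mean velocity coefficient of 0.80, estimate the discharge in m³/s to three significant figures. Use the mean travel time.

14.4 m³/s

t̄ = (21.3 + 22.7 + 21.2 + 23.7 + 19.1) / 5 = 21.6 s
v_surface = L / t̄ = 19.21 / 21.6 = 0.8894 m/s
v_mean = 0.80 × 0.8894 = 0.7115 m/s
Q = A × v_mean = 20.3 × 0.7115 = 14.44 m³/s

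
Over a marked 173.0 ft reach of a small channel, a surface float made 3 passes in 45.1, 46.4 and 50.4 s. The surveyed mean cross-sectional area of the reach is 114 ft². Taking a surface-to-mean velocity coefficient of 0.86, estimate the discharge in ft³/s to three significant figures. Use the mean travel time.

359 ft³/s

t̄ = (45.1 + 46.4 + 50.4) / 3 = 47.3 s
v_surface = L / t̄ = 173.0 / 47.3 = 3.658 ft/s
v_mean = 0.86 × 3.658 = 3.145 ft/s
Q = A × v_mean = 114 × 3.145 = 358.6 ft³/s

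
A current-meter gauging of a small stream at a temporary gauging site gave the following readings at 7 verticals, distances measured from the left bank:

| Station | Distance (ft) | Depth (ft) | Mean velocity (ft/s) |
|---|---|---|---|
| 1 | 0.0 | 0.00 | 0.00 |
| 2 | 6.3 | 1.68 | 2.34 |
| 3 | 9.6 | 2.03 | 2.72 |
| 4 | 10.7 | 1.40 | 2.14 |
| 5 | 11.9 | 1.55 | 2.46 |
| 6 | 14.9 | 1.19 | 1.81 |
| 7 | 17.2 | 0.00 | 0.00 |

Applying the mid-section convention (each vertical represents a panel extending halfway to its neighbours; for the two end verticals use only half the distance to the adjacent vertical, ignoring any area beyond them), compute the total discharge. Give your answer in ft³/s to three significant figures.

48.2 ft³/s

w_2 = (9.6 − 0.0)/2 = 4.8 ft; q_2 = 2.34 × 1.68 × 4.8 = 18.87 ft³/s
w_3 = (10.7 − 6.3)/2 = 2.2 ft; q_3 = 2.72 × 2.03 × 2.2 = 12.15 ft³/s
w_4 = (11.9 − 9.6)/2 = 1.15 ft; q_4 = 2.14 × 1.40 × 1.15 = 3.445 ft³/s
w_5 = (14.9 − 10.7)/2 = 2.1 ft; q_5 = 2.46 × 1.55 × 2.1 = 8.007 ft³/s
w_6 = (17.2 − 11.9)/2 = 2.65 ft; q_6 = 1.81 × 1.19 × 2.65 = 5.708 ft³/s
Stations 1, 7 contribute zero (depth or velocity is 0).
Q = Σ qᵢ = 48.18 ft³/s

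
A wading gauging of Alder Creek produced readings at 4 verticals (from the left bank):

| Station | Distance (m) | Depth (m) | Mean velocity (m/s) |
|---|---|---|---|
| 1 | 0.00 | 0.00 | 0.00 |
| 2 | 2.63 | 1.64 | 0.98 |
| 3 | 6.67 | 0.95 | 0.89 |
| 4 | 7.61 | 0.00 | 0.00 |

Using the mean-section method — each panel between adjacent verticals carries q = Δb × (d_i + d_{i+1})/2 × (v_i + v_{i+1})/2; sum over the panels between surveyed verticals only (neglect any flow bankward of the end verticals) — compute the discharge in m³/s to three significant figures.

6.15 m³/s

Panel 1-2: Δb = 2.63 m, d̄ = (0.00+1.64)/2 = 0.82, v̄ = (0.00+0.98)/2 = 0.49 → q = 2.63×0.82×0.49 = 1.057 m³/s
Panel 2-3: Δb = 4.04 m, d̄ = (1.64+0.95)/2 = 1.295, v̄ = (0.98+0.89)/2 = 0.935 → q = 4.04×1.295×0.935 = 4.892 m³/s
Panel 3-4: Δb = 0.94 m, d̄ = (0.95+0.00)/2 = 0.475, v̄ = (0.89+0.00)/2 = 0.445 → q = 0.94×0.475×0.445 = 0.1987 m³/s
Q = Σ q = 6.147 m³/s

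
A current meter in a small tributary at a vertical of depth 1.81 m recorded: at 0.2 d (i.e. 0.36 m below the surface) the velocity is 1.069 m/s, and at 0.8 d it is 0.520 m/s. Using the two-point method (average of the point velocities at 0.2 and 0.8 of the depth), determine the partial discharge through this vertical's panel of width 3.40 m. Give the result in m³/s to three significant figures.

4.89 m³/s

v̄ = (1.069 + 0.520) / 2 = 0.7945 m/s
q = v̄ × d × w = 0.7945 × 1.81 × 3.40 = 4.889 m³/s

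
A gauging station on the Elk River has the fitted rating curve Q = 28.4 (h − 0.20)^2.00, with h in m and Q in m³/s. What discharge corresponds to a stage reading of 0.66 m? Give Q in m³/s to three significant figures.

6.01 m³/s

Q = 28.4 × (0.66 − 0.20)^2.00 = 28.4 × 0.46^2.00 = 6.009 m³/s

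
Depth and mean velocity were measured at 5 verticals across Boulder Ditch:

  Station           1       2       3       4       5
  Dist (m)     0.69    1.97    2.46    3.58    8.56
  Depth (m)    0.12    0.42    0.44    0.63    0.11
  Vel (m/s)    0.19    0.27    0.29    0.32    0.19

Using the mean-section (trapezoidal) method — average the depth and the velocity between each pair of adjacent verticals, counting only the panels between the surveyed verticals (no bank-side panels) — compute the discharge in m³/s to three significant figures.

Panel 1-2: Δb = 1.28 m, d̄ = (0.12+0.42)/2 = 0.27, v̄ = (0.19+0.27)/2 = 0.23 → q = 1.28×0.27×0.23 = 0.07949 m³/s
Panel 2-3: Δb = 0.49 m, d̄ = (0.42+0.44)/2 = 0.43, v̄ = (0.27+0.29)/2 = 0.28 → q = 0.49×0.43×0.28 = 0.05900 m³/s
Panel 3-4: Δb = 1.12 m, d̄ = (0.44+0.63)/2 = 0.535, v̄ = (0.29+0.32)/2 = 0.305 → q = 1.12×0.535×0.305 = 0.1828 m³/s
Panel 4-5: Δb = 4.98 m, d̄ = (0.63+0.11)/2 = 0.37, v̄ = (0.32+0.19)/2 = 0.255 → q = 4.98×0.37×0.255 = 0.4699 m³/s
Q = Σ q = 0.7911 m³/s

0.791 m³/s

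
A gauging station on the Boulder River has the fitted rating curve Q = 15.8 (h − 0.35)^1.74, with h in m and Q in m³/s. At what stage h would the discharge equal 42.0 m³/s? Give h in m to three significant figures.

2.10 m

h − h₀ = (Q/C)^(1/b) = (42.0/15.8)^(1/1.74) = 1.754 m
h = 0.35 + 1.754 = 2.104 m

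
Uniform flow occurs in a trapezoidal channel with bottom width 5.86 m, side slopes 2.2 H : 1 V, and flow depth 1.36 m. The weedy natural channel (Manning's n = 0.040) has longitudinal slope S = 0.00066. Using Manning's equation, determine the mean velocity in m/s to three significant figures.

A = (b + z·y)·y = (5.86 + 2.2×1.36)×1.36 = 12.04 m²
P = b + 2y√(1+z²) = 5.86 + 2×1.36×√(1+2.2²) = 12.43 m
R = A/P = 12.04/12.43 = 0.9683 m
Q = (1/n)·A·R^(2/3)·S^(1/2) = (1/0.040) × 12.04 × 0.9683^(2/3) × 0.00066^(1/2) = 7.568 m³/s
V = Q/A = 7.568/12.04 = 0.6286 m/s

0.629 m/s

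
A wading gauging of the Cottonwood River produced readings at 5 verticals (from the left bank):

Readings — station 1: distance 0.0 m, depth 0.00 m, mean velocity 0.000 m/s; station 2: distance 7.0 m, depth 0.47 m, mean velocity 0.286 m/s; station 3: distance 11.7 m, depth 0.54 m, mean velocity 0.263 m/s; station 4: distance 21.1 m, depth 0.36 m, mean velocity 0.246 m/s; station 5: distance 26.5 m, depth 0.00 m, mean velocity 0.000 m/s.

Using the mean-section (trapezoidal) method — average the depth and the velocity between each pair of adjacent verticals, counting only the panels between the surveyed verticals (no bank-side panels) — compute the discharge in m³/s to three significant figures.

2.08 m³/s

Panel 1-2: Δb = 7 m, d̄ = (0.00+0.47)/2 = 0.235, v̄ = (0.000+0.286)/2 = 0.143 → q = 7×0.235×0.143 = 0.2352 m³/s
Panel 2-3: Δb = 4.7 m, d̄ = (0.47+0.54)/2 = 0.505, v̄ = (0.286+0.263)/2 = 0.2745 → q = 4.7×0.505×0.2745 = 0.6515 m³/s
Panel 3-4: Δb = 9.4 m, d̄ = (0.54+0.36)/2 = 0.45, v̄ = (0.263+0.246)/2 = 0.2545 → q = 9.4×0.45×0.2545 = 1.077 m³/s
Panel 4-5: Δb = 5.4 m, d̄ = (0.36+0.00)/2 = 0.18, v̄ = (0.246+0.000)/2 = 0.123 → q = 5.4×0.18×0.123 = 0.1196 m³/s
Q = Σ q = 2.083 m³/s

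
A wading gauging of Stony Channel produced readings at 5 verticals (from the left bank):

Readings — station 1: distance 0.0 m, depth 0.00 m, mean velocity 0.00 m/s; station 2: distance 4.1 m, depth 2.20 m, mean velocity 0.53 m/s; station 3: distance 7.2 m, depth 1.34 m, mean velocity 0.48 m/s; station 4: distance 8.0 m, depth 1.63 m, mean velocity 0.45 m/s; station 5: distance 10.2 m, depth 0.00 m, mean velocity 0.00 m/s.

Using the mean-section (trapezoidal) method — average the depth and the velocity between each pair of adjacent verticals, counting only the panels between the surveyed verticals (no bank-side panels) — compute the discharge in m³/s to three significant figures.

Panel 1-2: Δb = 4.1 m, d̄ = (0.00+2.20)/2 = 1.1, v̄ = (0.00+0.53)/2 = 0.265 → q = 4.1×1.1×0.265 = 1.195 m³/s
Panel 2-3: Δb = 3.1 m, d̄ = (2.20+1.34)/2 = 1.77, v̄ = (0.53+0.48)/2 = 0.505 → q = 3.1×1.77×0.505 = 2.771 m³/s
Panel 3-4: Δb = 0.8 m, d̄ = (1.34+1.63)/2 = 1.485, v̄ = (0.48+0.45)/2 = 0.465 → q = 0.8×1.485×0.465 = 0.5524 m³/s
Panel 4-5: Δb = 2.2 m, d̄ = (1.63+0.00)/2 = 0.815, v̄ = (0.45+0.00)/2 = 0.225 → q = 2.2×0.815×0.225 = 0.4034 m³/s
Q = Σ q = 4.922 m³/s

4.92 m³/s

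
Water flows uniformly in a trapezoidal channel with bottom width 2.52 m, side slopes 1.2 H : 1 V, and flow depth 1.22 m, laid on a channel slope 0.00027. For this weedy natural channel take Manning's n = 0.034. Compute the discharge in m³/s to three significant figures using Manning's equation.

A = (b + z·y)·y = (2.52 + 1.2×1.22)×1.22 = 4.860 m²
P = b + 2y√(1+z²) = 2.52 + 2×1.22×√(1+1.2²) = 6.331 m
R = A/P = 4.860/6.331 = 0.7677 m
Q = (1/n)·A·R^(2/3)·S^(1/2) = (1/0.034) × 4.860 × 0.7677^(2/3) × 0.00027^(1/2) = 1.969 m³/s

1.97 m³/s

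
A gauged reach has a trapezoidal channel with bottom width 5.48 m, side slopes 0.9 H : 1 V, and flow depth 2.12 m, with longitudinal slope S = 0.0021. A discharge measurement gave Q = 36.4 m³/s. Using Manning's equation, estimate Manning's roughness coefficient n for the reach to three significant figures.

A = (b + z·y)·y = (5.48 + 0.9×2.12)×2.12 = 15.66 m²
P = b + 2y√(1+z²) = 5.48 + 2×2.12×√(1+0.9²) = 11.18 m
R = A/P = 15.66/11.18 = 1.400 m
n = (1/Q)·A·R^(2/3)·S^(1/2) = (1/36.4) × 15.66 × 1.252 × 0.04583 = 0.02468

0.0247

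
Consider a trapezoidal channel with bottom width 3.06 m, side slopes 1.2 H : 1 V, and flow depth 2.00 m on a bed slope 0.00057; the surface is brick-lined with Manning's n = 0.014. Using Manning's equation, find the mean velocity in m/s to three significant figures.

A = (b + z·y)·y = (3.06 + 1.2×2.00)×2.00 = 10.92 m²
P = b + 2y√(1+z²) = 3.06 + 2×2.00×√(1+1.2²) = 9.308 m
R = A/P = 10.92/9.308 = 1.173 m
Q = (1/n)·A·R^(2/3)·S^(1/2) = (1/0.014) × 10.92 × 1.173^(2/3) × 0.00057^(1/2) = 20.71 m³/s
V = Q/A = 20.71/10.92 = 1.897 m/s

1.90 m/s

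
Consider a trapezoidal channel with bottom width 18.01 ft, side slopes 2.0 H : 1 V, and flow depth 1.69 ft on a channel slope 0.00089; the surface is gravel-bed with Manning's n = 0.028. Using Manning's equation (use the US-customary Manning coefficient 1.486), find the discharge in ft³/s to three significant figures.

A = (b + z·y)·y = (18.01 + 2.0×1.69)×1.69 = 36.15 ft²
P = b + 2y√(1+z²) = 18.01 + 2×1.69×√(1+2.0²) = 25.57 ft
R = A/P = 36.15/25.57 = 1.414 ft
Q = (1.486/n)·A·R^(2/3)·S^(1/2) = (1.486/0.028) × 36.15 × 1.414^(2/3) × 0.00089^(1/2) = 72.10 ft³/s

72.1 ft³/s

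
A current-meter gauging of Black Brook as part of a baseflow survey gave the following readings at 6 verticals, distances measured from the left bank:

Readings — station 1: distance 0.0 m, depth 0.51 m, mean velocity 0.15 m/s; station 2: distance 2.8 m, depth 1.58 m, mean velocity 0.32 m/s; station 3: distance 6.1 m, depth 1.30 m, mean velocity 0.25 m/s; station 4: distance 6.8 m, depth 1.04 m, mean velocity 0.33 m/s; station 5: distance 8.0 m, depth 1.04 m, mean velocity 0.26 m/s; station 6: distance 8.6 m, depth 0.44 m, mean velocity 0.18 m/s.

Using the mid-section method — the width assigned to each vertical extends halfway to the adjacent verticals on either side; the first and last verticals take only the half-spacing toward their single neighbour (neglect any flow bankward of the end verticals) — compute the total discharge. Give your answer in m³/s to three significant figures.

w_1 = (2.8 − 0.0)/2 = 1.4 m; q_1 = 0.15 × 0.51 × 1.4 = 0.1071 m³/s
w_2 = (6.1 − 0.0)/2 = 3.05 m; q_2 = 0.32 × 1.58 × 3.05 = 1.542 m³/s
w_3 = (6.8 − 2.8)/2 = 2 m; q_3 = 0.25 × 1.30 × 2 = 0.6500 m³/s
w_4 = (8.0 − 6.1)/2 = 0.95 m; q_4 = 0.33 × 1.04 × 0.95 = 0.3260 m³/s
w_5 = (8.6 − 6.8)/2 = 0.9 m; q_5 = 0.26 × 1.04 × 0.9 = 0.2434 m³/s
w_6 = (8.6 − 8.0)/2 = 0.3 m; q_6 = 0.18 × 0.44 × 0.3 = 0.02376 m³/s
Q = Σ qᵢ = 2.892 m³/s

2.89 m³/s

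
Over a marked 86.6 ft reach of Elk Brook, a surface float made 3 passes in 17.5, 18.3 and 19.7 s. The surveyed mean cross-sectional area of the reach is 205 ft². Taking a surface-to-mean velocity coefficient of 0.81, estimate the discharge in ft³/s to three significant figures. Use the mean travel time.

t̄ = (17.5 + 18.3 + 19.7) / 3 = 18.5 s
v_surface = L / t̄ = 86.6 / 18.5 = 4.681 ft/s
v_mean = 0.81 × 4.681 = 3.792 ft/s
Q = A × v_mean = 205 × 3.792 = 777.3 ft³/s

777 ft³/s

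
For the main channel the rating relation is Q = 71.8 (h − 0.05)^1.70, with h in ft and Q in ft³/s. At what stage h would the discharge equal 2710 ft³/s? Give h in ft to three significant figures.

h − h₀ = (Q/C)^(1/b) = (2710/71.8)^(1/1.70) = 8.464 ft
h = 0.05 + 8.464 = 8.514 ft

8.51 ft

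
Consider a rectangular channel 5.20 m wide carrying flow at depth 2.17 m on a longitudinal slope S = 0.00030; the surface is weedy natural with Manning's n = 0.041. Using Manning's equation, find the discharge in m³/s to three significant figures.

A = b·y = 5.20 × 2.17 = 11.28 m²
P = b + 2y = 5.20 + 2×2.17 = 9.540 m
R = A/P = 11.28/9.540 = 1.183 m
Q = (1/n)·A·R^(2/3)·S^(1/2) = (1/0.041) × 11.28 × 1.183^(2/3) × 0.00030^(1/2) = 5.332 m³/s

5.33 m³/s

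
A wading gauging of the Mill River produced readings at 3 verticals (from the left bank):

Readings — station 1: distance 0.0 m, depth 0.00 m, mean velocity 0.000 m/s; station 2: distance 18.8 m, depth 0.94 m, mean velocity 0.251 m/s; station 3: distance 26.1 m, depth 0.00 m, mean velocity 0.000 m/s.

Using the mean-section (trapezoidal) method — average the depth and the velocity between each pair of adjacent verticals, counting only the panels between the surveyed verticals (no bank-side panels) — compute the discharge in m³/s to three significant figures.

1.54 m³/s

Panel 1-2: Δb = 18.8 m, d̄ = (0.00+0.94)/2 = 0.47, v̄ = (0.000+0.251)/2 = 0.1255 → q = 18.8×0.47×0.1255 = 1.109 m³/s
Panel 2-3: Δb = 7.3 m, d̄ = (0.94+0.00)/2 = 0.47, v̄ = (0.251+0.000)/2 = 0.1255 → q = 7.3×0.47×0.1255 = 0.4306 m³/s
Q = Σ q = 1.540 m³/s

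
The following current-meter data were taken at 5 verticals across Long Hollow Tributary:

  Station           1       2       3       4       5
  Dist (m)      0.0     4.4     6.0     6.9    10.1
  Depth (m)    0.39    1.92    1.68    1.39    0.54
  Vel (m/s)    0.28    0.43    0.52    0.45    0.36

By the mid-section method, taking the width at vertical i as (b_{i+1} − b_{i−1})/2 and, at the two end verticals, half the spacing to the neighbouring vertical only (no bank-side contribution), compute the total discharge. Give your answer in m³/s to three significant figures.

5.40 m³/s

w_1 = (4.4 − 0.0)/2 = 2.2 m; q_1 = 0.28 × 0.39 × 2.2 = 0.2402 m³/s
w_2 = (6.0 − 0.0)/2 = 3 m; q_2 = 0.43 × 1.92 × 3 = 2.477 m³/s
w_3 = (6.9 − 4.4)/2 = 1.25 m; q_3 = 0.52 × 1.68 × 1.25 = 1.092 m³/s
w_4 = (10.1 − 6.0)/2 = 2.05 m; q_4 = 0.45 × 1.39 × 2.05 = 1.282 m³/s
w_5 = (10.1 − 6.9)/2 = 1.6 m; q_5 = 0.36 × 0.54 × 1.6 = 0.3110 m³/s
Q = Σ qᵢ = 5.402 m³/s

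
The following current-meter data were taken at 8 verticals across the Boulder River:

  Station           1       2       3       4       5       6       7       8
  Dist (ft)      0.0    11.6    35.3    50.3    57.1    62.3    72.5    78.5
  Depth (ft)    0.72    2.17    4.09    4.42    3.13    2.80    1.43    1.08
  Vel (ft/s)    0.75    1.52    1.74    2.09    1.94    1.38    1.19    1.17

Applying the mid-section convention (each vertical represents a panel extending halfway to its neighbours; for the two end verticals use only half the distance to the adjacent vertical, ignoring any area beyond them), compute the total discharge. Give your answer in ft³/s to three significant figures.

w_1 = (11.6 − 0.0)/2 = 5.8 ft; q_1 = 0.75 × 0.72 × 5.8 = 3.132 ft³/s
w_2 = (35.3 − 0.0)/2 = 17.65 ft; q_2 = 1.52 × 2.17 × 17.65 = 58.22 ft³/s
w_3 = (50.3 − 11.6)/2 = 19.35 ft; q_3 = 1.74 × 4.09 × 19.35 = 137.7 ft³/s
w_4 = (57.1 − 35.3)/2 = 10.9 ft; q_4 = 2.09 × 4.42 × 10.9 = 100.7 ft³/s
w_5 = (62.3 − 50.3)/2 = 6 ft; q_5 = 1.94 × 3.13 × 6 = 36.43 ft³/s
w_6 = (72.5 − 57.1)/2 = 7.7 ft; q_6 = 1.38 × 2.80 × 7.7 = 29.75 ft³/s
w_7 = (78.5 − 62.3)/2 = 8.1 ft; q_7 = 1.19 × 1.43 × 8.1 = 13.78 ft³/s
w_8 = (78.5 − 72.5)/2 = 3 ft; q_8 = 1.17 × 1.08 × 3 = 3.791 ft³/s
Q = Σ qᵢ = 383.5 ft³/s

384 ft³/s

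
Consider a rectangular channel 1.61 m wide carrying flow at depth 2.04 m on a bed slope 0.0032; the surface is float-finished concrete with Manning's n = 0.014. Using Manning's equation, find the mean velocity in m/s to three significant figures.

2.80 m/s

A = b·y = 1.61 × 2.04 = 3.284 m²
P = b + 2y = 1.61 + 2×2.04 = 5.690 m
R = A/P = 3.284/5.690 = 0.5772 m
Q = (1/n)·A·R^(2/3)·S^(1/2) = (1/0.014) × 3.284 × 0.5772^(2/3) × 0.0032^(1/2) = 9.200 m³/s
V = Q/A = 9.200/3.284 = 2.801 m/s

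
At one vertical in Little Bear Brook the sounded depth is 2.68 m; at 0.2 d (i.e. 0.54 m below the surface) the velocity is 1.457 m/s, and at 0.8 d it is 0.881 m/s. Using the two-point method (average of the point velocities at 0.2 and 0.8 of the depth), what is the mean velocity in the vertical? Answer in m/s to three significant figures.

v̄ = (1.457 + 0.881) / 2 = 1.169 m/s

1.17 m/s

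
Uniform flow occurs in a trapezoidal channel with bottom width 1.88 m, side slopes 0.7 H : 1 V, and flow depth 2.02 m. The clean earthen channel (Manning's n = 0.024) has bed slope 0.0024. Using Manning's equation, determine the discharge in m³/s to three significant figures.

A = (b + z·y)·y = (1.88 + 0.7×2.02)×2.02 = 6.654 m²
P = b + 2y√(1+z²) = 1.88 + 2×2.02×√(1+0.7²) = 6.811 m
R = A/P = 6.654/6.811 = 0.9769 m
Q = (1/n)·A·R^(2/3)·S^(1/2) = (1/0.024) × 6.654 × 0.9769^(2/3) × 0.0024^(1/2) = 13.37 m³/s

13.4 m³/s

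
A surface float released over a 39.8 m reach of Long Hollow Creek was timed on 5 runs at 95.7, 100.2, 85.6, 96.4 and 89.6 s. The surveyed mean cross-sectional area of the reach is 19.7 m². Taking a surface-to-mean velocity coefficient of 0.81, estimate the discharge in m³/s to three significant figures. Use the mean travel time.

t̄ = (95.7 + 100.2 + 85.6 + 96.4 + 89.6) / 5 = 93.5 s
v_surface = L / t̄ = 39.8 / 93.5 = 0.4257 m/s
v_mean = 0.81 × 0.4257 = 0.3448 m/s
Q = A × v_mean = 19.7 × 0.3448 = 6.792 m³/s

6.79 m³/s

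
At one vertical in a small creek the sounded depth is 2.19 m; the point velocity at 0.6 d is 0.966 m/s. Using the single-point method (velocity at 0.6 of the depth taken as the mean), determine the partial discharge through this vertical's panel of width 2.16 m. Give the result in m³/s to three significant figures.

4.57 m³/s

v̄ = v₀.₆ = 0.966 m/s
q = v̄ × d × w = 0.9660 × 2.19 × 2.16 = 4.570 m³/s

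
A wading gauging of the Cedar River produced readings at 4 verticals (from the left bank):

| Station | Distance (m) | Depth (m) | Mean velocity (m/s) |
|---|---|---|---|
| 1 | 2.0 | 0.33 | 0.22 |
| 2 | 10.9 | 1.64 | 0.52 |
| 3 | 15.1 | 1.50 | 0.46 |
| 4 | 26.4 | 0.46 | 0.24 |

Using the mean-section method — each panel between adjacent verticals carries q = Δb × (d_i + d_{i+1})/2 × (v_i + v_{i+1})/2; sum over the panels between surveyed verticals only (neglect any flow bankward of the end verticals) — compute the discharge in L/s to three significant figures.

10400 L/s

Panel 1-2: Δb = 8.9 m, d̄ = (0.33+1.64)/2 = 0.985, v̄ = (0.22+0.52)/2 = 0.37 → q = 8.9×0.985×0.37 = 3.244 m³/s
Panel 2-3: Δb = 4.2 m, d̄ = (1.64+1.50)/2 = 1.57, v̄ = (0.52+0.46)/2 = 0.49 → q = 4.2×1.57×0.49 = 3.231 m³/s
Panel 3-4: Δb = 11.3 m, d̄ = (1.50+0.46)/2 = 0.98, v̄ = (0.46+0.24)/2 = 0.35 → q = 11.3×0.98×0.35 = 3.876 m³/s
Q = Σ q = 10.35 m³/s
= 10.35 × 1000 = 10350 L/s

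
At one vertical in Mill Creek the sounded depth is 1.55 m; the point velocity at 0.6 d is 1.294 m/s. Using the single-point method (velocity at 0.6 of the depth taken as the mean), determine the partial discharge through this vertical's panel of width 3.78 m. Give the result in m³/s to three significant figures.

v̄ = v₀.₆ = 1.294 m/s
q = v̄ × d × w = 1.294 × 1.55 × 3.78 = 7.582 m³/s

7.58 m³/s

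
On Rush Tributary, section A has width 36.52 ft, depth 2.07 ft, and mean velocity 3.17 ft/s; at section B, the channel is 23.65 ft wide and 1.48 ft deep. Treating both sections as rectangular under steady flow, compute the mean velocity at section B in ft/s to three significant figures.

6.85 ft/s

Q = A₁V₁ = (36.52×2.07) × 3.17 = 239.6 ft³/s
A₂ = 23.65 × 1.48 = 35.00 ft²
V₂ = Q/A₂ = 239.6/35.00 = 6.846 ft/s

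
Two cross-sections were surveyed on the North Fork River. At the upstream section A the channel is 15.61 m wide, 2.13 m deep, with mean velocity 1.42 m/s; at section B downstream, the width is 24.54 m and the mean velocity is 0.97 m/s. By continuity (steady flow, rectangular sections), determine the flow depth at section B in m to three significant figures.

1.98 m

Q = A₁V₁ = (15.61×2.13) × 1.42 = 47.21 m³/s
d₂ = Q/(b₂ V₂) = 47.21/(24.54×0.97) = 1.983 m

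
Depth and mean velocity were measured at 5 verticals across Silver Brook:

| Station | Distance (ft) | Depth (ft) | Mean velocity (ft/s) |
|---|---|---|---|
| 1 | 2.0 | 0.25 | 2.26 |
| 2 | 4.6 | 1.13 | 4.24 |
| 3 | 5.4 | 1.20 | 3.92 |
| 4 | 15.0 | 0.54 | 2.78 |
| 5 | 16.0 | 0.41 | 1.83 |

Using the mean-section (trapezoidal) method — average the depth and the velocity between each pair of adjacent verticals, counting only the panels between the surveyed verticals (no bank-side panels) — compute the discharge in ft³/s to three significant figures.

Panel 1-2: Δb = 2.6 ft, d̄ = (0.25+1.13)/2 = 0.69, v̄ = (2.26+4.24)/2 = 3.25 → q = 2.6×0.69×3.25 = 5.831 ft³/s
Panel 2-3: Δb = 0.8 ft, d̄ = (1.13+1.20)/2 = 1.165, v̄ = (4.24+3.92)/2 = 4.08 → q = 0.8×1.165×4.08 = 3.803 ft³/s
Panel 3-4: Δb = 9.6 ft, d̄ = (1.20+0.54)/2 = 0.87, v̄ = (3.92+2.78)/2 = 3.35 → q = 9.6×0.87×3.35 = 27.98 ft³/s
Panel 4-5: Δb = 1 ft, d̄ = (0.54+0.41)/2 = 0.475, v̄ = (2.78+1.83)/2 = 2.305 → q = 1×0.475×2.305 = 1.095 ft³/s
Q = Σ q = 38.71 ft³/s

38.7 ft³/s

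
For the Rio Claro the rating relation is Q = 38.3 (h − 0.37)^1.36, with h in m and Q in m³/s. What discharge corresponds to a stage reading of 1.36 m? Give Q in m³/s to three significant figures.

Q = 38.3 × (1.36 − 0.37)^1.36 = 38.3 × 0.99^1.36 = 37.78 m³/s

37.8 m³/s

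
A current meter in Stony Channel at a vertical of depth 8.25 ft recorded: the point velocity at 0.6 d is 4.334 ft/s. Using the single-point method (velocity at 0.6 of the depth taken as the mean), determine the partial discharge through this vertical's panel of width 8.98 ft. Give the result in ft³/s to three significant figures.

v̄ = v₀.₆ = 4.334 ft/s
q = v̄ × d × w = 4.334 × 8.25 × 8.98 = 321.1 ft³/s

321 ft³/s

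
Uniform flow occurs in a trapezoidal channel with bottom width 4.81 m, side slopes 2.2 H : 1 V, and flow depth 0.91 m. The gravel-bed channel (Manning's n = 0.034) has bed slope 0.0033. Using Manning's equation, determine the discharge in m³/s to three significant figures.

A = (b + z·y)·y = (4.81 + 2.2×0.91)×0.91 = 6.199 m²
P = b + 2y√(1+z²) = 4.81 + 2×0.91×√(1+2.2²) = 9.208 m
R = A/P = 6.199/9.208 = 0.6732 m
Q = (1/n)·A·R^(2/3)·S^(1/2) = (1/0.034) × 6.199 × 0.6732^(2/3) × 0.0033^(1/2) = 8.045 m³/s

8.04 m³/s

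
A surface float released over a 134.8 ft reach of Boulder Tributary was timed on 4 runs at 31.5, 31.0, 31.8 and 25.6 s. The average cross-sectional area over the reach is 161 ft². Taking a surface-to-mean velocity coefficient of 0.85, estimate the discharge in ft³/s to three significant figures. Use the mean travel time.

615 ft³/s

t̄ = (31.5 + 31.0 + 31.8 + 25.6) / 4 = 29.975 s
v_surface = L / t̄ = 134.8 / 29.975 = 4.497 ft/s
v_mean = 0.85 × 4.497 = 3.823 ft/s
Q = A × v_mean = 161 × 3.823 = 615.4 ft³/s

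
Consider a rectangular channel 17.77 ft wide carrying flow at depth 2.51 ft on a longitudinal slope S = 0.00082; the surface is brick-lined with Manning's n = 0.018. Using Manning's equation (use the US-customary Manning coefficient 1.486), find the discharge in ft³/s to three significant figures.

165 ft³/s

A = b·y = 17.77 × 2.51 = 44.60 ft²
P = b + 2y = 17.77 + 2×2.51 = 22.79 ft
R = A/P = 44.60/22.79 = 1.957 ft
Q = (1.486/n)·A·R^(2/3)·S^(1/2) = (1.486/0.018) × 44.60 × 1.957^(2/3) × 0.00082^(1/2) = 165.0 ft³/s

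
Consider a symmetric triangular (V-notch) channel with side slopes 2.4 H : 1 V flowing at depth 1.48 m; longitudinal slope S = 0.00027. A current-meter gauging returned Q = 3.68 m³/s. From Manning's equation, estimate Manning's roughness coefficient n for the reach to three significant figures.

A = z·y² = 2.4×1.48² = 5.257 m²
P = 2y√(1+z²) = 2×1.48×√(1+2.4²) = 7.696 m
R = A/P = 5.257/7.696 = 0.6831 m
n = (1/Q)·A·R^(2/3)·S^(1/2) = (1/3.68) × 5.257 × 0.7756 × 0.01643 = 0.01821

0.0182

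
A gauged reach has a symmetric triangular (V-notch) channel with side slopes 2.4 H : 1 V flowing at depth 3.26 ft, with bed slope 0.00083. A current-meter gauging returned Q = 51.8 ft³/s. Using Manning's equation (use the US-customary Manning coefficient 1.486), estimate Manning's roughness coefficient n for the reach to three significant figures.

A = z·y² = 2.4×3.26² = 25.51 ft²
P = 2y√(1+z²) = 2×3.26×√(1+2.4²) = 16.95 ft
R = A/P = 25.51/16.95 = 1.505 ft
n = (1.486/Q)·A·R^(2/3)·S^(1/2) = (1.486/51.8) × 25.51 × 1.313 × 0.02881 = 0.02768

0.0277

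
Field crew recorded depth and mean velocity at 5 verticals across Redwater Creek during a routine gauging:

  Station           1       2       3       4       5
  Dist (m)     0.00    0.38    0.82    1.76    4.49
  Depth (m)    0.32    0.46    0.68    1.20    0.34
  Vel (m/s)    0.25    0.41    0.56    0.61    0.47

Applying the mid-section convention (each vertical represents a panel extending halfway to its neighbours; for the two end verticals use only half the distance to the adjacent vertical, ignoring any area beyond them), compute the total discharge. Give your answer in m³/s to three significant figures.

1.92 m³/s

w_1 = (0.38 − 0.00)/2 = 0.19 m; q_1 = 0.25 × 0.32 × 0.19 = 0.01520 m³/s
w_2 = (0.82 − 0.00)/2 = 0.41 m; q_2 = 0.41 × 0.46 × 0.41 = 0.07733 m³/s
w_3 = (1.76 − 0.38)/2 = 0.69 m; q_3 = 0.56 × 0.68 × 0.69 = 0.2628 m³/s
w_4 = (4.49 − 0.82)/2 = 1.835 m; q_4 = 0.61 × 1.20 × 1.835 = 1.343 m³/s
w_5 = (4.49 − 1.76)/2 = 1.365 m; q_5 = 0.47 × 0.34 × 1.365 = 0.2181 m³/s
Q = Σ qᵢ = 1.917 m³/s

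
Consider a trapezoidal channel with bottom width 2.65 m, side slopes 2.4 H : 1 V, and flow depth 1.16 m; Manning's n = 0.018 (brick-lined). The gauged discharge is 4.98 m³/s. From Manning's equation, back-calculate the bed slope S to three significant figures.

A = (b + z·y)·y = (2.65 + 2.4×1.16)×1.16 = 6.303 m²
P = b + 2y√(1+z²) = 2.65 + 2×1.16×√(1+2.4²) = 8.682 m
R = A/P = 6.303/8.682 = 0.7260 m
S = (Q·n / (1·A·R^(2/3)))² = (4.98×0.018 / (1×6.303×0.8078))² = 0.0003099

0.000310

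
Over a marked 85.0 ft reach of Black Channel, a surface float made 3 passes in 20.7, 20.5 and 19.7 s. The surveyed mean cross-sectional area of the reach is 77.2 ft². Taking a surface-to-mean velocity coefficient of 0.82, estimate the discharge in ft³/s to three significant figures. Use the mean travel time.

265 ft³/s

t̄ = (20.7 + 20.5 + 19.7) / 3 = 20.3 s
v_surface = L / t̄ = 85.0 / 20.3 = 4.187 ft/s
v_mean = 0.82 × 4.187 = 3.433 ft/s
Q = A × v_mean = 77.2 × 3.433 = 265.1 ft³/s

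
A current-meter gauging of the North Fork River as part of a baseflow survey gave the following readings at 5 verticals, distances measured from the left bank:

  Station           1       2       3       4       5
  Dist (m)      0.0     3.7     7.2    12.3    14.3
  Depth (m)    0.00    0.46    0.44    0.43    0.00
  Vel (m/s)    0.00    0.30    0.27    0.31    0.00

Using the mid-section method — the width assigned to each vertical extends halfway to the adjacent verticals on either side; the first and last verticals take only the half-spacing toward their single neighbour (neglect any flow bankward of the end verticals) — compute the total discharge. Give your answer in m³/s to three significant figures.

1.48 m³/s

w_2 = (7.2 − 0.0)/2 = 3.6 m; q_2 = 0.30 × 0.46 × 3.6 = 0.4968 m³/s
w_3 = (12.3 − 3.7)/2 = 4.3 m; q_3 = 0.27 × 0.44 × 4.3 = 0.5108 m³/s
w_4 = (14.3 − 7.2)/2 = 3.55 m; q_4 = 0.31 × 0.43 × 3.55 = 0.4732 m³/s
Stations 1, 5 contribute zero (depth or velocity is 0).
Q = Σ qᵢ = 1.481 m³/s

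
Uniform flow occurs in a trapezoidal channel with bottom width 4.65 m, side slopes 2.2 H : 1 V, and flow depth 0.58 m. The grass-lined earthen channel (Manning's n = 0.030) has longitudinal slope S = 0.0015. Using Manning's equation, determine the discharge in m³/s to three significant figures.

2.65 m³/s

A = (b + z·y)·y = (4.65 + 2.2×0.58)×0.58 = 3.437 m²
P = b + 2y√(1+z²) = 4.65 + 2×0.58×√(1+2.2²) = 7.453 m
R = A/P = 3.437/7.453 = 0.4612 m
Q = (1/n)·A·R^(2/3)·S^(1/2) = (1/0.030) × 3.437 × 0.4612^(2/3) × 0.0015^(1/2) = 2.649 m³/s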